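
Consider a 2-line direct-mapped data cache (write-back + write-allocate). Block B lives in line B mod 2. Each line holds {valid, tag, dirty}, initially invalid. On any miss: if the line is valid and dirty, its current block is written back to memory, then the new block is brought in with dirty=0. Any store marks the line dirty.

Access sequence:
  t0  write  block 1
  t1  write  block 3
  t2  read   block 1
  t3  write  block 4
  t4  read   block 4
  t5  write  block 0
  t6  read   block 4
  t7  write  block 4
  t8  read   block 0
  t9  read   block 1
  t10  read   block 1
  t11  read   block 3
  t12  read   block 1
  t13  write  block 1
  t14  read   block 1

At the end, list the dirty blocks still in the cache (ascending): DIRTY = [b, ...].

0: W B1 → L1 miss [D]
1: W B3 → L1 miss wb→B1 [D]
2: R B1 → L1 miss wb→B3 [-]
3: W B4 → L0 miss [D]
4: R B4 → L0 hit [D]
5: W B0 → L0 miss wb→B4 [D]
6: R B4 → L0 miss wb→B0 [-]
7: W B4 → L0 hit [D]
8: R B0 → L0 miss wb→B4 [-]
9: R B1 → L1 hit [-]
10: R B1 → L1 hit [-]
11: R B3 → L1 miss [-]
12: R B1 → L1 miss [-]
13: W B1 → L1 hit [D]
14: R B1 → L1 hit [D]

DIRTY = [1]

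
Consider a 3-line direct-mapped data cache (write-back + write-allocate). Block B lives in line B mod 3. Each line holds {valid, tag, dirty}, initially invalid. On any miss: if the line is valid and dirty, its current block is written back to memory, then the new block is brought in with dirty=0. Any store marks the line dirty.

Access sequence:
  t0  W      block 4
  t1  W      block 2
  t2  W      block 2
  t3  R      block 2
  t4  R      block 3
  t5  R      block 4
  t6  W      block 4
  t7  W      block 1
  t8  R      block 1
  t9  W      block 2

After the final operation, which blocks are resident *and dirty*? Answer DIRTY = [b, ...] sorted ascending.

DIRTY = [1, 2]

  0 | W B4 → L1 miss [D]
  1 | W B2 → L2 miss [D]
  2 | W B2 → L2 hit [D]
  3 | R B2 → L2 hit [D]
  4 | R B3 → L0 miss [-]
  5 | R B4 → L1 hit [D]
  6 | W B4 → L1 hit [D]
  7 | W B1 → L1 miss wb→B4 [D]
  8 | R B1 → L1 hit [D]
  9 | W B2 → L2 hit [D]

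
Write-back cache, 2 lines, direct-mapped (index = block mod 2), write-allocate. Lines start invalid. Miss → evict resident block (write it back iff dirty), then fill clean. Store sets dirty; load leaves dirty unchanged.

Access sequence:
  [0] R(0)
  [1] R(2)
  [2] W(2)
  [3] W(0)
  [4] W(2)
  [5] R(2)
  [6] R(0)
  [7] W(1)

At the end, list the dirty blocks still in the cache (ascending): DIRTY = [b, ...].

  0 | R B0 → L0 miss [-]
  1 | R B2 → L0 miss [-]
  2 | W B2 → L0 hit [D]
  3 | W B0 → L0 miss wb→B2 [D]
  4 | W B2 → L0 miss wb→B0 [D]
  5 | R B2 → L0 hit [D]
  6 | R B0 → L0 miss wb→B2 [-]
  7 | W B1 → L1 miss [D]

DIRTY = [1]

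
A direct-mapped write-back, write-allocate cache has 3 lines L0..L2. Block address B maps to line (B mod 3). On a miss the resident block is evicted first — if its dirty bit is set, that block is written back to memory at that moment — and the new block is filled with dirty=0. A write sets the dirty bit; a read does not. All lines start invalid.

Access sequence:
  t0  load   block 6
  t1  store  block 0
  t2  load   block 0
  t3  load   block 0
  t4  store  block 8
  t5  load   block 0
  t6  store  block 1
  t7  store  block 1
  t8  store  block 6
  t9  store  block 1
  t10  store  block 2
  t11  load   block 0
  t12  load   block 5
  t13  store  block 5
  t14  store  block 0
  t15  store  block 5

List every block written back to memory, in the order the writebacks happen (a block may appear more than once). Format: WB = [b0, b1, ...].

0: R B6 -> L0 miss  d=-]
1: W B0 -> L0 miss  d=D]
2: R B0 -> L0 hit  d=D]
3: R B0 -> L0 hit  d=D]
4: W B8 -> L2 miss  d=D]
5: R B0 -> L0 hit  d=D]
6: W B1 -> L1 miss  d=D]
7: W B1 -> L1 hit  d=D]
8: W B6 -> L0 miss wb->B0  d=D]
9: W B1 -> L1 hit  d=D]
10: W B2 -> L2 miss wb->B8  d=D]
11: R B0 -> L0 miss wb->B6  d=-]
12: R B5 -> L2 miss wb->B2  d=-]
13: W B5 -> L2 hit  d=D]
14: W B0 -> L0 hit  d=D]
15: W B5 -> L2 hit  d=D]

WB = [0, 8, 6, 2]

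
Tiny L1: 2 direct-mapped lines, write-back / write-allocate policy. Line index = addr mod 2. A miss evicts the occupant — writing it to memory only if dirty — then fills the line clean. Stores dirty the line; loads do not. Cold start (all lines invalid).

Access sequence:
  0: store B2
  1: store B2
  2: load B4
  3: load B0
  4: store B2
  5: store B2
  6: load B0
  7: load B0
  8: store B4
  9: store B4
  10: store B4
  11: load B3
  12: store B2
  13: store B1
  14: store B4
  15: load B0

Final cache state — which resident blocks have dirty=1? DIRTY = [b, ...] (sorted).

DIRTY = [1]

0: W B2 -> L0 miss  d=D]
1: W B2 -> L0 hit  d=D]
2: R B4 -> L0 miss wb->B2  d=-]
3: R B0 -> L0 miss  d=-]
4: W B2 -> L0 miss  d=D]
5: W B2 -> L0 hit  d=D]
6: R B0 -> L0 miss wb->B2  d=-]
7: R B0 -> L0 hit  d=-]
8: W B4 -> L0 miss  d=D]
9: W B4 -> L0 hit  d=D]
10: W B4 -> L0 hit  d=D]
11: R B3 -> L1 miss  d=-]
12: W B2 -> L0 miss wb->B4  d=D]
13: W B1 -> L1 miss  d=D]
14: W B4 -> L0 miss wb->B2  d=D]
15: R B0 -> L0 miss wb->B4  d=-]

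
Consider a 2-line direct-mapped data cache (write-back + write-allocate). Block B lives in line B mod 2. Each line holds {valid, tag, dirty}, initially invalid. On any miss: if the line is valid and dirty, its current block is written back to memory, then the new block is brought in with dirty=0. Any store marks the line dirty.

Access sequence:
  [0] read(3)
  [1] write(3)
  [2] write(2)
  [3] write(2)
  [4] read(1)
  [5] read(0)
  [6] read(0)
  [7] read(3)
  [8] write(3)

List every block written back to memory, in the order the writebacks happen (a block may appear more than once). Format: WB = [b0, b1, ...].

WB = [3, 2]

0: R B3 → L1 miss [-]
1: W B3 → L1 hit [D]
2: W B2 → L0 miss [D]
3: W B2 → L0 hit [D]
4: R B1 → L1 miss wb→B3 [-]
5: R B0 → L0 miss wb→B2 [-]
6: R B0 → L0 hit [-]
7: R B3 → L1 miss [-]
8: W B3 → L1 hit [D]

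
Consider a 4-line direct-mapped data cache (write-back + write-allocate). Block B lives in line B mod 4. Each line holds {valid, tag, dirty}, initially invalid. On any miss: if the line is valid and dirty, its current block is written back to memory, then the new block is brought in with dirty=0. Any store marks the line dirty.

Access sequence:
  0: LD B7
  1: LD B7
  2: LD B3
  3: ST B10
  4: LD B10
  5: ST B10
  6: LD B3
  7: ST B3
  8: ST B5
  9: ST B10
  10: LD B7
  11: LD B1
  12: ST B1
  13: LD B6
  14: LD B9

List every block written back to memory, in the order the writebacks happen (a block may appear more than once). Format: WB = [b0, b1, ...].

WB = [3, 5, 10, 1]

  0 | R B7 → L3 miss [-]
  1 | R B7 → L3 hit [-]
  2 | R B3 → L3 miss [-]
  3 | W B10 → L2 miss [D]
  4 | R B10 → L2 hit [D]
  5 | W B10 → L2 hit [D]
  6 | R B3 → L3 hit [-]
  7 | W B3 → L3 hit [D]
  8 | W B5 → L1 miss [D]
  9 | W B10 → L2 hit [D]
  10 | R B7 → L3 miss wb→B3 [-]
  11 | R B1 → L1 miss wb→B5 [-]
  12 | W B1 → L1 hit [D]
  13 | R B6 → L2 miss wb→B10 [-]
  14 | R B9 → L1 miss wb→B1 [-]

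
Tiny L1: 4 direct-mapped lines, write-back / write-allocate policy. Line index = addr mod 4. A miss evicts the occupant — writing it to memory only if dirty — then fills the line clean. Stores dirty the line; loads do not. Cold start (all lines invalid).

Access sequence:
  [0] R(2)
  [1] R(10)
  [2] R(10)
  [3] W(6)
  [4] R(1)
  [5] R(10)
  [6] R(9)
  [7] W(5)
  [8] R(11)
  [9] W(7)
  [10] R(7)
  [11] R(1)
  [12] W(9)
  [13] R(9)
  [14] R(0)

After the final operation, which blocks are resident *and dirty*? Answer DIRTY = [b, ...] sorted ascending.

0: R B2 -> L2 miss  d=-]
1: R B10 -> L2 miss  d=-]
2: R B10 -> L2 hit  d=-]
3: W B6 -> L2 miss  d=D]
4: R B1 -> L1 miss  d=-]
5: R B10 -> L2 miss wb->B6  d=-]
6: R B9 -> L1 miss  d=-]
7: W B5 -> L1 miss  d=D]
8: R B11 -> L3 miss  d=-]
9: W B7 -> L3 miss  d=D]
10: R B7 -> L3 hit  d=D]
11: R B1 -> L1 miss wb->B5  d=-]
12: W B9 -> L1 miss  d=D]
13: R B9 -> L1 hit  d=D]
14: R B0 -> L0 miss  d=-]

DIRTY = [7, 9]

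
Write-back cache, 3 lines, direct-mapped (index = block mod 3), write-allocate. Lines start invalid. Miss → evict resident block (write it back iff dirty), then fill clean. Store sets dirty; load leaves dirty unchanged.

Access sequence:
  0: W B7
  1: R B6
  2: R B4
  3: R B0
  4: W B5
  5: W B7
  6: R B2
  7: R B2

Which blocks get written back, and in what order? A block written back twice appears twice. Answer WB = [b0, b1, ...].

0: W B7 -> L1 miss  d=D]
1: R B6 -> L0 miss  d=-]
2: R B4 -> L1 miss wb->B7  d=-]
3: R B0 -> L0 miss  d=-]
4: W B5 -> L2 miss  d=D]
5: W B7 -> L1 miss  d=D]
6: R B2 -> L2 miss wb->B5  d=-]
7: R B2 -> L2 hit  d=-]

WB = [7, 5]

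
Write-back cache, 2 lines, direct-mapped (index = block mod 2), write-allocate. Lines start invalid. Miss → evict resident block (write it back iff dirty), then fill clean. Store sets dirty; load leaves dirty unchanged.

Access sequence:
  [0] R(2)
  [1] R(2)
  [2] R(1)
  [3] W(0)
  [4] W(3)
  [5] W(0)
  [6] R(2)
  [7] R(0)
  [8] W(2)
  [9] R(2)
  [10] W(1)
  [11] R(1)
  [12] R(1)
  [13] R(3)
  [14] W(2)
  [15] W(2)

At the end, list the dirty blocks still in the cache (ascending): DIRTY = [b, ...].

DIRTY = [2]

  0 | R B2 → L0 miss [-]
  1 | R B2 → L0 hit [-]
  2 | R B1 → L1 miss [-]
  3 | W B0 → L0 miss [D]
  4 | W B3 → L1 miss [D]
  5 | W B0 → L0 hit [D]
  6 | R B2 → L0 miss wb→B0 [-]
  7 | R B0 → L0 miss [-]
  8 | W B2 → L0 miss [D]
  9 | R B2 → L0 hit [D]
  10 | W B1 → L1 miss wb→B3 [D]
  11 | R B1 → L1 hit [D]
  12 | R B1 → L1 hit [D]
  13 | R B3 → L1 miss wb→B1 [-]
  14 | W B2 → L0 hit [D]
  15 | W B2 → L0 hit [D]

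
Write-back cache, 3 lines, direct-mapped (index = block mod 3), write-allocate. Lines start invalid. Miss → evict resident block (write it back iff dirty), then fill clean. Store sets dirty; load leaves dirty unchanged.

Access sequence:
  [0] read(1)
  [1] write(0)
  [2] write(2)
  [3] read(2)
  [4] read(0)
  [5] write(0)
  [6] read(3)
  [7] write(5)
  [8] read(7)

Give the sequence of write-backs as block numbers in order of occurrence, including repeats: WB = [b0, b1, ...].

WB = [0, 2]

0: R B1 -> L1 miss  d=-]
1: W B0 -> L0 miss  d=D]
2: W B2 -> L2 miss  d=D]
3: R B2 -> L2 hit  d=D]
4: R B0 -> L0 hit  d=D]
5: W B0 -> L0 hit  d=D]
6: R B3 -> L0 miss wb->B0  d=-]
7: W B5 -> L2 miss wb->B2  d=D]
8: R B7 -> L1 miss  d=-]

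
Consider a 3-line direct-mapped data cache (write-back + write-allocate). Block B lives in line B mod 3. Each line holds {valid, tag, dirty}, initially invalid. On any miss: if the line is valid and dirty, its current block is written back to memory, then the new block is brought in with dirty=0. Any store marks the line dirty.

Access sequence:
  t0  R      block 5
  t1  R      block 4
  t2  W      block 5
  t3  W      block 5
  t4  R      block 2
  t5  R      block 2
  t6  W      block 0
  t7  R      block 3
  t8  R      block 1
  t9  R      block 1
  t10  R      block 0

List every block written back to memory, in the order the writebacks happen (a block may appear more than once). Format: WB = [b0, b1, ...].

0: R B5 → L2 miss [-]
1: R B4 → L1 miss [-]
2: W B5 → L2 hit [D]
3: W B5 → L2 hit [D]
4: R B2 → L2 miss wb→B5 [-]
5: R B2 → L2 hit [-]
6: W B0 → L0 miss [D]
7: R B3 → L0 miss wb→B0 [-]
8: R B1 → L1 miss [-]
9: R B1 → L1 hit [-]
10: R B0 → L0 miss [-]

WB = [5, 0]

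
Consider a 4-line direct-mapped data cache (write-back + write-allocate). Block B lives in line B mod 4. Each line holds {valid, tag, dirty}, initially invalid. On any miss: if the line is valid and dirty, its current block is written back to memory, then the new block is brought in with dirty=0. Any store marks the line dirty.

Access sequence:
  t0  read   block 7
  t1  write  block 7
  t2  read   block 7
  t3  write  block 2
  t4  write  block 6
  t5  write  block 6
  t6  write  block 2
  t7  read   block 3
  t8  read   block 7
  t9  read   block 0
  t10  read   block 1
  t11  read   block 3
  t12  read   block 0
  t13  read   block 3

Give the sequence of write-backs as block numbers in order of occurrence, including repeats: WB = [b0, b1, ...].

WB = [2, 6, 7]

0: R B7 → L3 miss [-]
1: W B7 → L3 hit [D]
2: R B7 → L3 hit [D]
3: W B2 → L2 miss [D]
4: W B6 → L2 miss wb→B2 [D]
5: W B6 → L2 hit [D]
6: W B2 → L2 miss wb→B6 [D]
7: R B3 → L3 miss wb→B7 [-]
8: R B7 → L3 miss [-]
9: R B0 → L0 miss [-]
10: R B1 → L1 miss [-]
11: R B3 → L3 miss [-]
12: R B0 → L0 hit [-]
13: R B3 → L3 hit [-]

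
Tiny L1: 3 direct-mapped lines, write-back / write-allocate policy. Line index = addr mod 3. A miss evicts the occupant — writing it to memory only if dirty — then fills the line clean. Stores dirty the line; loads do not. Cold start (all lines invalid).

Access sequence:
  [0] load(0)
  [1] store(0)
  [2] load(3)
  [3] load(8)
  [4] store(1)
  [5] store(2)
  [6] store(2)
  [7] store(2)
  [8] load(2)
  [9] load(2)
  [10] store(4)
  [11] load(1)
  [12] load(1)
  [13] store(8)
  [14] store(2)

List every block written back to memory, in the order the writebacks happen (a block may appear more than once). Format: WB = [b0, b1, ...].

  0 | R B0 → L0 miss [-]
  1 | W B0 → L0 hit [D]
  2 | R B3 → L0 miss wb→B0 [-]
  3 | R B8 → L2 miss [-]
  4 | W B1 → L1 miss [D]
  5 | W B2 → L2 miss [D]
  6 | W B2 → L2 hit [D]
  7 | W B2 → L2 hit [D]
  8 | R B2 → L2 hit [D]
  9 | R B2 → L2 hit [D]
  10 | W B4 → L1 miss wb→B1 [D]
  11 | R B1 → L1 miss wb→B4 [-]
  12 | R B1 → L1 hit [-]
  13 | W B8 → L2 miss wb→B2 [D]
  14 | W B2 → L2 miss wb→B8 [D]

WB = [0, 1, 4, 2, 8]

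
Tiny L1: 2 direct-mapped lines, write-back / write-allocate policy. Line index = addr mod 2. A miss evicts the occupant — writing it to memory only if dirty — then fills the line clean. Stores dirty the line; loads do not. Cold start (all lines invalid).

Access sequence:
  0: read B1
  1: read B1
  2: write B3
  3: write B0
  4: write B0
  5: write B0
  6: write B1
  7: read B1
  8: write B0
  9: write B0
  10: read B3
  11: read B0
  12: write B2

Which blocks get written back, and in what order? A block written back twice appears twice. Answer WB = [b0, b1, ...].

0: R B1 → L1 miss [-]
1: R B1 → L1 hit [-]
2: W B3 → L1 miss [D]
3: W B0 → L0 miss [D]
4: W B0 → L0 hit [D]
5: W B0 → L0 hit [D]
6: W B1 → L1 miss wb→B3 [D]
7: R B1 → L1 hit [D]
8: W B0 → L0 hit [D]
9: W B0 → L0 hit [D]
10: R B3 → L1 miss wb→B1 [-]
11: R B0 → L0 hit [D]
12: W B2 → L0 miss wb→B0 [D]

WB = [3, 1, 0]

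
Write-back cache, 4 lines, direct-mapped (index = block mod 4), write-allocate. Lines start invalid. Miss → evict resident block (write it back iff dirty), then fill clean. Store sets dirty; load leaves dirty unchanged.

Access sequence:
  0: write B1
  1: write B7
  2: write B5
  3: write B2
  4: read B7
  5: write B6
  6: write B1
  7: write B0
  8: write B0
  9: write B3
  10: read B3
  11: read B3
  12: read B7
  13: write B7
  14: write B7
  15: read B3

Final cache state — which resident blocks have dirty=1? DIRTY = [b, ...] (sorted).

DIRTY = [0, 1, 6]

0: W B1 -> L1 miss  d=D]
1: W B7 -> L3 miss  d=D]
2: W B5 -> L1 miss wb->B1  d=D]
3: W B2 -> L2 miss  d=D]
4: R B7 -> L3 hit  d=D]
5: W B6 -> L2 miss wb->B2  d=D]
6: W B1 -> L1 miss wb->B5  d=D]
7: W B0 -> L0 miss  d=D]
8: W B0 -> L0 hit  d=D]
9: W B3 -> L3 miss wb->B7  d=D]
10: R B3 -> L3 hit  d=D]
11: R B3 -> L3 hit  d=D]
12: R B7 -> L3 miss wb->B3  d=-]
13: W B7 -> L3 hit  d=D]
14: W B7 -> L3 hit  d=D]
15: R B3 -> L3 miss wb->B7  d=-]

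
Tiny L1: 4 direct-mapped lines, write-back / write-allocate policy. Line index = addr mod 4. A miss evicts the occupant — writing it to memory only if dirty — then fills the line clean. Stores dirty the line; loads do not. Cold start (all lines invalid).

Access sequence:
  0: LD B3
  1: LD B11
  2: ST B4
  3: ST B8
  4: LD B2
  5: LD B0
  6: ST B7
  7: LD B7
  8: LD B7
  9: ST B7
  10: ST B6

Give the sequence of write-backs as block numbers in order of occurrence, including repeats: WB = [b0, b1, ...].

0: R B3 -> L3 miss  d=-]
1: R B11 -> L3 miss  d=-]
2: W B4 -> L0 miss  d=D]
3: W B8 -> L0 miss wb->B4  d=D]
4: R B2 -> L2 miss  d=-]
5: R B0 -> L0 miss wb->B8  d=-]
6: W B7 -> L3 miss  d=D]
7: R B7 -> L3 hit  d=D]
8: R B7 -> L3 hit  d=D]
9: W B7 -> L3 hit  d=D]
10: W B6 -> L2 miss  d=D]

WB = [4, 8]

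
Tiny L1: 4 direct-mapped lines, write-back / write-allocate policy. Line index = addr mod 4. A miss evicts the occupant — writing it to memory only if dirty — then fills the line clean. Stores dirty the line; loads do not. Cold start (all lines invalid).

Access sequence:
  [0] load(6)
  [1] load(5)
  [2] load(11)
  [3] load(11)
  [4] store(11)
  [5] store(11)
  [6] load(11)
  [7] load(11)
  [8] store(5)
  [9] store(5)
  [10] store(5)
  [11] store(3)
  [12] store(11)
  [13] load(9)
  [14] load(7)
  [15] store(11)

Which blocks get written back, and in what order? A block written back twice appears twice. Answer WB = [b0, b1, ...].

WB = [11, 3, 5, 11]

0: R B6 → L2 miss [-]
1: R B5 → L1 miss [-]
2: R B11 → L3 miss [-]
3: R B11 → L3 hit [-]
4: W B11 → L3 hit [D]
5: W B11 → L3 hit [D]
6: R B11 → L3 hit [D]
7: R B11 → L3 hit [D]
8: W B5 → L1 hit [D]
9: W B5 → L1 hit [D]
10: W B5 → L1 hit [D]
11: W B3 → L3 miss wb→B11 [D]
12: W B11 → L3 miss wb→B3 [D]
13: R B9 → L1 miss wb→B5 [-]
14: R B7 → L3 miss wb→B11 [-]
15: W B11 → L3 miss [D]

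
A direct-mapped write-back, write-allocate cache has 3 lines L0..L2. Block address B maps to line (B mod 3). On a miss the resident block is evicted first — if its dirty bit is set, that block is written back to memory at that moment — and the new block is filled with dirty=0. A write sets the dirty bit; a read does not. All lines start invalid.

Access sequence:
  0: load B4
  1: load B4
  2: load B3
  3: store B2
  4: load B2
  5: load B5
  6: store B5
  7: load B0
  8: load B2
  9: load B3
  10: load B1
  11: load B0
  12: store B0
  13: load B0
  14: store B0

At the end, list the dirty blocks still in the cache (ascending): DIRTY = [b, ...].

DIRTY = [0]

0: R B4 -> L1 miss  d=-]
1: R B4 -> L1 hit  d=-]
2: R B3 -> L0 miss  d=-]
3: W B2 -> L2 miss  d=D]
4: R B2 -> L2 hit  d=D]
5: R B5 -> L2 miss wb->B2  d=-]
6: W B5 -> L2 hit  d=D]
7: R B0 -> L0 miss  d=-]
8: R B2 -> L2 miss wb->B5  d=-]
9: R B3 -> L0 miss  d=-]
10: R B1 -> L1 miss  d=-]
11: R B0 -> L0 miss  d=-]
12: W B0 -> L0 hit  d=D]
13: R B0 -> L0 hit  d=D]
14: W B0 -> L0 hit  d=D]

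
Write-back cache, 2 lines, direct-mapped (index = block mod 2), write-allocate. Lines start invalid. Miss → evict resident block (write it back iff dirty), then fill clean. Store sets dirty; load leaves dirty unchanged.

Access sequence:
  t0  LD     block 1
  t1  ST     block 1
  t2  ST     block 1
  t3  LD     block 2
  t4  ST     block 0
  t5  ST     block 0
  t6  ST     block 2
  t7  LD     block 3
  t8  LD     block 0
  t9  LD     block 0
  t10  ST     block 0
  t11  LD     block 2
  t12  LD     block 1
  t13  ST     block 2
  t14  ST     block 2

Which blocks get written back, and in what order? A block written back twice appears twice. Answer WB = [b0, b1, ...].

WB = [0, 1, 2, 0]

0: R B1 -> L1 miss  d=-]
1: W B1 -> L1 hit  d=D]
2: W B1 -> L1 hit  d=D]
3: R B2 -> L0 miss  d=-]
4: W B0 -> L0 miss  d=D]
5: W B0 -> L0 hit  d=D]
6: W B2 -> L0 miss wb->B0  d=D]
7: R B3 -> L1 miss wb->B1  d=-]
8: R B0 -> L0 miss wb->B2  d=-]
9: R B0 -> L0 hit  d=-]
10: W B0 -> L0 hit  d=D]
11: R B2 -> L0 miss wb->B0  d=-]
12: R B1 -> L1 miss  d=-]
13: W B2 -> L0 hit  d=D]
14: W B2 -> L0 hit  d=D]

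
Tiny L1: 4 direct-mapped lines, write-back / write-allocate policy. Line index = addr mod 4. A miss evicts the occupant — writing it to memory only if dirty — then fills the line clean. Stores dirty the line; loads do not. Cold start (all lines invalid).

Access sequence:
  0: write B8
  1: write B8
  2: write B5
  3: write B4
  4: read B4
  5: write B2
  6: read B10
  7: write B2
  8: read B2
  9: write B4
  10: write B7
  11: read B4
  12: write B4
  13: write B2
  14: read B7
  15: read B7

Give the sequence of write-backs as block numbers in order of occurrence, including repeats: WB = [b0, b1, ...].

0: W B8 -> L0 miss  d=D]
1: W B8 -> L0 hit  d=D]
2: W B5 -> L1 miss  d=D]
3: W B4 -> L0 miss wb->B8  d=D]
4: R B4 -> L0 hit  d=D]
5: W B2 -> L2 miss  d=D]
6: R B10 -> L2 miss wb->B2  d=-]
7: W B2 -> L2 miss  d=D]
8: R B2 -> L2 hit  d=D]
9: W B4 -> L0 hit  d=D]
10: W B7 -> L3 miss  d=D]
11: R B4 -> L0 hit  d=D]
12: W B4 -> L0 hit  d=D]
13: W B2 -> L2 hit  d=D]
14: R B7 -> L3 hit  d=D]
15: R B7 -> L3 hit  d=D]

WB = [8, 2]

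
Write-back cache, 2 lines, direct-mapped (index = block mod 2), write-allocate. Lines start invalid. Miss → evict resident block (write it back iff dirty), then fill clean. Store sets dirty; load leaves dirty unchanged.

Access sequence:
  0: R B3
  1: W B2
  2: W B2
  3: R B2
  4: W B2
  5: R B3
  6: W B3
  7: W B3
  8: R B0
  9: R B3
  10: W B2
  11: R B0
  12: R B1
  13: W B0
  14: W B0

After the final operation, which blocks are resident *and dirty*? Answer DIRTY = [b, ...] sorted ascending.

0: R B3 → L1 miss [-]
1: W B2 → L0 miss [D]
2: W B2 → L0 hit [D]
3: R B2 → L0 hit [D]
4: W B2 → L0 hit [D]
5: R B3 → L1 hit [-]
6: W B3 → L1 hit [D]
7: W B3 → L1 hit [D]
8: R B0 → L0 miss wb→B2 [-]
9: R B3 → L1 hit [D]
10: W B2 → L0 miss [D]
11: R B0 → L0 miss wb→B2 [-]
12: R B1 → L1 miss wb→B3 [-]
13: W B0 → L0 hit [D]
14: W B0 → L0 hit [D]

DIRTY = [0]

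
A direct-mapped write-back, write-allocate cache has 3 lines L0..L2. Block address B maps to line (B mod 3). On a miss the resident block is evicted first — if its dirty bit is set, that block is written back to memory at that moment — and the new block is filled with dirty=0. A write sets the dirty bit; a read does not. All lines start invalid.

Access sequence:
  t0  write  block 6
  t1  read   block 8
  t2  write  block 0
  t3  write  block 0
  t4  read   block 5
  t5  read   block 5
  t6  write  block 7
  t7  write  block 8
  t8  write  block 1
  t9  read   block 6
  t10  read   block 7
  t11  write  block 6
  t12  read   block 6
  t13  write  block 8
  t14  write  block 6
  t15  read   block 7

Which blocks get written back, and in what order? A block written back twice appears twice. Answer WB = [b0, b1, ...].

0: W B6 → L0 miss [D]
1: R B8 → L2 miss [-]
2: W B0 → L0 miss wb→B6 [D]
3: W B0 → L0 hit [D]
4: R B5 → L2 miss [-]
5: R B5 → L2 hit [-]
6: W B7 → L1 miss [D]
7: W B8 → L2 miss [D]
8: W B1 → L1 miss wb→B7 [D]
9: R B6 → L0 miss wb→B0 [-]
10: R B7 → L1 miss wb→B1 [-]
11: W B6 → L0 hit [D]
12: R B6 → L0 hit [D]
13: W B8 → L2 hit [D]
14: W B6 → L0 hit [D]
15: R B7 → L1 hit [-]

WB = [6, 7, 0, 1]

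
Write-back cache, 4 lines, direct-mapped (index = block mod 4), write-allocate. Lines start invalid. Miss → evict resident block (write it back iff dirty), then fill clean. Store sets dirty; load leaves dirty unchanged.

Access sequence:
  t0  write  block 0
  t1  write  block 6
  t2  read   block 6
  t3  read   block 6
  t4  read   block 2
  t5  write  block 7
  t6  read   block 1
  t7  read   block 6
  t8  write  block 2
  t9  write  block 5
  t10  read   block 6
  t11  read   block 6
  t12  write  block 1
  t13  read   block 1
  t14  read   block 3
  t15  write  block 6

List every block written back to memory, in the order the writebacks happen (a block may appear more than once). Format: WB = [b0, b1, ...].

WB = [6, 2, 5, 7]

0: W B0 → L0 miss [D]
1: W B6 → L2 miss [D]
2: R B6 → L2 hit [D]
3: R B6 → L2 hit [D]
4: R B2 → L2 miss wb→B6 [-]
5: W B7 → L3 miss [D]
6: R B1 → L1 miss [-]
7: R B6 → L2 miss [-]
8: W B2 → L2 miss [D]
9: W B5 → L1 miss [D]
10: R B6 → L2 miss wb→B2 [-]
11: R B6 → L2 hit [-]
12: W B1 → L1 miss wb→B5 [D]
13: R B1 → L1 hit [D]
14: R B3 → L3 miss wb→B7 [-]
15: W B6 → L2 hit [D]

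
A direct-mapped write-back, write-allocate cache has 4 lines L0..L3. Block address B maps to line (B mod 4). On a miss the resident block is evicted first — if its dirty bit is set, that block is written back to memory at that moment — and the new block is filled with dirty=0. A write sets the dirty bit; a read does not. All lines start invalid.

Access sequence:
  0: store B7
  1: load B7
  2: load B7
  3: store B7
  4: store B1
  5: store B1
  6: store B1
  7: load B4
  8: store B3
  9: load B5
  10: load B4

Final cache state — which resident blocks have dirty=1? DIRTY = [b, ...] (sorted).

DIRTY = [3]

  0 | W B7 → L3 miss [D]
  1 | R B7 → L3 hit [D]
  2 | R B7 → L3 hit [D]
  3 | W B7 → L3 hit [D]
  4 | W B1 → L1 miss [D]
  5 | W B1 → L1 hit [D]
  6 | W B1 → L1 hit [D]
  7 | R B4 → L0 miss [-]
  8 | W B3 → L3 miss wb→B7 [D]
  9 | R B5 → L1 miss wb→B1 [-]
  10 | R B4 → L0 hit [-]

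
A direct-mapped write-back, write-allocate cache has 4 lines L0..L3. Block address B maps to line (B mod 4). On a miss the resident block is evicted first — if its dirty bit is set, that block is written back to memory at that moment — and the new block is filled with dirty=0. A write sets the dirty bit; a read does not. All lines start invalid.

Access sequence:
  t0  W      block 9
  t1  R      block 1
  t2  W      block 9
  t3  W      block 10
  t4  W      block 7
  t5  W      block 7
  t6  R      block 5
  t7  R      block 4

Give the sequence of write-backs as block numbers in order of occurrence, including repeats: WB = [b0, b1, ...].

0: W B9 -> L1 miss  d=D]
1: R B1 -> L1 miss wb->B9  d=-]
2: W B9 -> L1 miss  d=D]
3: W B10 -> L2 miss  d=D]
4: W B7 -> L3 miss  d=D]
5: W B7 -> L3 hit  d=D]
6: R B5 -> L1 miss wb->B9  d=-]
7: R B4 -> L0 miss  d=-]

WB = [9, 9]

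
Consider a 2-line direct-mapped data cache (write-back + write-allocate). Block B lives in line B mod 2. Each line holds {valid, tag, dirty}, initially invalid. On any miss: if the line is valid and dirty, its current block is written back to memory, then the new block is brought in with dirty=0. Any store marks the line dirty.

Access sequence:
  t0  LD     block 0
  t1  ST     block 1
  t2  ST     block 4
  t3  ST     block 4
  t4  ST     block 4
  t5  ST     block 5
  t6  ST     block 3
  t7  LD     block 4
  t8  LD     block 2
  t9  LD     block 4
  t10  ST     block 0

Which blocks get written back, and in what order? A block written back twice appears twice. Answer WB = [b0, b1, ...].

0: R B0 -> L0 miss  d=-]
1: W B1 -> L1 miss  d=D]
2: W B4 -> L0 miss  d=D]
3: W B4 -> L0 hit  d=D]
4: W B4 -> L0 hit  d=D]
5: W B5 -> L1 miss wb->B1  d=D]
6: W B3 -> L1 miss wb->B5  d=D]
7: R B4 -> L0 hit  d=D]
8: R B2 -> L0 miss wb->B4  d=-]
9: R B4 -> L0 miss  d=-]
10: W B0 -> L0 miss  d=D]

WB = [1, 5, 4]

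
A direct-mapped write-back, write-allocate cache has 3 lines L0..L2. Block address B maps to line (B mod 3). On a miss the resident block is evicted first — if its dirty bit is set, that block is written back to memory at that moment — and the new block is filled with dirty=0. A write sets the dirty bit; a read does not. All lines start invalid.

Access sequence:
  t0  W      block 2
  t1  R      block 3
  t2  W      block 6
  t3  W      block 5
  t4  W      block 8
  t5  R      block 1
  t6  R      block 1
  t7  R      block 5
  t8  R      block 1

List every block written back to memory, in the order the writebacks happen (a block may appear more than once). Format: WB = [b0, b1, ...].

0: W B2 -> L2 miss  d=D]
1: R B3 -> L0 miss  d=-]
2: W B6 -> L0 miss  d=D]
3: W B5 -> L2 miss wb->B2  d=D]
4: W B8 -> L2 miss wb->B5  d=D]
5: R B1 -> L1 miss  d=-]
6: R B1 -> L1 hit  d=-]
7: R B5 -> L2 miss wb->B8  d=-]
8: R B1 -> L1 hit  d=-]

WB = [2, 5, 8]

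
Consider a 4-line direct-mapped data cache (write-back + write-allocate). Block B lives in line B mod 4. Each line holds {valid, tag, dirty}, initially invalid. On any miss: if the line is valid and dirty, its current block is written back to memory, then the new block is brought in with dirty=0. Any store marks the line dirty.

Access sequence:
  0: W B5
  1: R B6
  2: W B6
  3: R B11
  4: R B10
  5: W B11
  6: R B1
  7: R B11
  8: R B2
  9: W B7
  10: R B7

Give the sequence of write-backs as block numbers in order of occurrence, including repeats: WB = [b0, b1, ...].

  0 | W B5 → L1 miss [D]
  1 | R B6 → L2 miss [-]
  2 | W B6 → L2 hit [D]
  3 | R B11 → L3 miss [-]
  4 | R B10 → L2 miss wb→B6 [-]
  5 | W B11 → L3 hit [D]
  6 | R B1 → L1 miss wb→B5 [-]
  7 | R B11 → L3 hit [D]
  8 | R B2 → L2 miss [-]
  9 | W B7 → L3 miss wb→B11 [D]
  10 | R B7 → L3 hit [D]

WB = [6, 5, 11]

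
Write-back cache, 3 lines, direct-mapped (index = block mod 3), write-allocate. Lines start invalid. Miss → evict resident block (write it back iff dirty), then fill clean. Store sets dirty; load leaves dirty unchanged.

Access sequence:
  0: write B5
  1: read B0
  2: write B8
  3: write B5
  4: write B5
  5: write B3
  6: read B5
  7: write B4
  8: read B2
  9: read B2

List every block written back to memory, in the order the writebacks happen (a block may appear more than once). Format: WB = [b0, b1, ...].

WB = [5, 8, 5]

0: W B5 → L2 miss [D]
1: R B0 → L0 miss [-]
2: W B8 → L2 miss wb→B5 [D]
3: W B5 → L2 miss wb→B8 [D]
4: W B5 → L2 hit [D]
5: W B3 → L0 miss [D]
6: R B5 → L2 hit [D]
7: W B4 → L1 miss [D]
8: R B2 → L2 miss wb→B5 [-]
9: R B2 → L2 hit [-]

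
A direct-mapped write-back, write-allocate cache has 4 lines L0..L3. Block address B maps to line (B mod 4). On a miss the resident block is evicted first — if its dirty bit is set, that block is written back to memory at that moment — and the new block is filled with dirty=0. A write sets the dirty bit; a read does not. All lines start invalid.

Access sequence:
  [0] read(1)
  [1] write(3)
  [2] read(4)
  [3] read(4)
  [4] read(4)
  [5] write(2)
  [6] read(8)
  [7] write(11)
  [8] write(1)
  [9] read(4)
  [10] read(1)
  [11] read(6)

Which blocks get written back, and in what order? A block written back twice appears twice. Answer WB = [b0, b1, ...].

  0 | R B1 → L1 miss [-]
  1 | W B3 → L3 miss [D]
  2 | R B4 → L0 miss [-]
  3 | R B4 → L0 hit [-]
  4 | R B4 → L0 hit [-]
  5 | W B2 → L2 miss [D]
  6 | R B8 → L0 miss [-]
  7 | W B11 → L3 miss wb→B3 [D]
  8 | W B1 → L1 hit [D]
  9 | R B4 → L0 miss [-]
  10 | R B1 → L1 hit [D]
  11 | R B6 → L2 miss wb→B2 [-]

WB = [3, 2]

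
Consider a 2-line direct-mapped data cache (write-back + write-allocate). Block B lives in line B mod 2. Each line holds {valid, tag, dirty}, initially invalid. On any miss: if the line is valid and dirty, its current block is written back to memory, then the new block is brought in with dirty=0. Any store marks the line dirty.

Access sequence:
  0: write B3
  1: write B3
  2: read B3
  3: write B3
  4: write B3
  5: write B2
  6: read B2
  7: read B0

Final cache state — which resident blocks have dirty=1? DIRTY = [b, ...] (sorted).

0: W B3 → L1 miss [D]
1: W B3 → L1 hit [D]
2: R B3 → L1 hit [D]
3: W B3 → L1 hit [D]
4: W B3 → L1 hit [D]
5: W B2 → L0 miss [D]
6: R B2 → L0 hit [D]
7: R B0 → L0 miss wb→B2 [-]

DIRTY = [3]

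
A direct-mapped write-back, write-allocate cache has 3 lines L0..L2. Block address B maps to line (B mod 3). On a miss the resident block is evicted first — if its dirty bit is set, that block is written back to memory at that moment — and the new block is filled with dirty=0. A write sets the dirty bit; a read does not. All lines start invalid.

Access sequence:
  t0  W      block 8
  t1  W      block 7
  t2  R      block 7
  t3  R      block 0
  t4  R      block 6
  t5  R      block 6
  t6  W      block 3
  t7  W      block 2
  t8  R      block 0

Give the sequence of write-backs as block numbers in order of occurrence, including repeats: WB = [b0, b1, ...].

0: W B8 → L2 miss [D]
1: W B7 → L1 miss [D]
2: R B7 → L1 hit [D]
3: R B0 → L0 miss [-]
4: R B6 → L0 miss [-]
5: R B6 → L0 hit [-]
6: W B3 → L0 miss [D]
7: W B2 → L2 miss wb→B8 [D]
8: R B0 → L0 miss wb→B3 [-]

WB = [8, 3]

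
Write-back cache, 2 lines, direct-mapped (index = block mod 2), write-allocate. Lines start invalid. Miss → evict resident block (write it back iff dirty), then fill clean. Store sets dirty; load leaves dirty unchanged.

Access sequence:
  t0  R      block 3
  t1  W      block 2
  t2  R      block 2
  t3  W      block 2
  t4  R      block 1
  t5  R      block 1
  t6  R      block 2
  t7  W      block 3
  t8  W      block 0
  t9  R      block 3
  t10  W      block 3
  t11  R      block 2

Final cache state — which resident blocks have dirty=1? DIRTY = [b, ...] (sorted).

DIRTY = [3]

0: R B3 → L1 miss [-]
1: W B2 → L0 miss [D]
2: R B2 → L0 hit [D]
3: W B2 → L0 hit [D]
4: R B1 → L1 miss [-]
5: R B1 → L1 hit [-]
6: R B2 → L0 hit [D]
7: W B3 → L1 miss [D]
8: W B0 → L0 miss wb→B2 [D]
9: R B3 → L1 hit [D]
10: W B3 → L1 hit [D]
11: R B2 → L0 miss wb→B0 [-]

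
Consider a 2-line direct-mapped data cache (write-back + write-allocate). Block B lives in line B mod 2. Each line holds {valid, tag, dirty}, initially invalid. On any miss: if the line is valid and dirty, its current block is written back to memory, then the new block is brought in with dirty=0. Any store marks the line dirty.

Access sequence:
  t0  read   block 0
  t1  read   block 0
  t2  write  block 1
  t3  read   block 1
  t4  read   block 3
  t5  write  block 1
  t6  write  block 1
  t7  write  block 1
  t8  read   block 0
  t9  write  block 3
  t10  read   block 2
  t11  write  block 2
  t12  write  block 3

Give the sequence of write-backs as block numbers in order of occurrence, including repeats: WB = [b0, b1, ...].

0: R B0 → L0 miss [-]
1: R B0 → L0 hit [-]
2: W B1 → L1 miss [D]
3: R B1 → L1 hit [D]
4: R B3 → L1 miss wb→B1 [-]
5: W B1 → L1 miss [D]
6: W B1 → L1 hit [D]
7: W B1 → L1 hit [D]
8: R B0 → L0 hit [-]
9: W B3 → L1 miss wb→B1 [D]
10: R B2 → L0 miss [-]
11: W B2 → L0 hit [D]
12: W B3 → L1 hit [D]

WB = [1, 1]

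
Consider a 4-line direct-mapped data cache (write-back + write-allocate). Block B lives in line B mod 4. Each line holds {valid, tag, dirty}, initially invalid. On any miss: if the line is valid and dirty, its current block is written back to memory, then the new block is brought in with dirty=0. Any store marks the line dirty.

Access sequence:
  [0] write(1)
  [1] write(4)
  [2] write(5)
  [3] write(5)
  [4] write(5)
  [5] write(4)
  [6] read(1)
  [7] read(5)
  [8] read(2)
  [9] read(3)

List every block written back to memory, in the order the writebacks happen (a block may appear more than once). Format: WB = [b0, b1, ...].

WB = [1, 5]

  0 | W B1 → L1 miss [D]
  1 | W B4 → L0 miss [D]
  2 | W B5 → L1 miss wb→B1 [D]
  3 | W B5 → L1 hit [D]
  4 | W B5 → L1 hit [D]
  5 | W B4 → L0 hit [D]
  6 | R B1 → L1 miss wb→B5 [-]
  7 | R B5 → L1 miss [-]
  8 | R B2 → L2 miss [-]
  9 | R B3 → L3 miss [-]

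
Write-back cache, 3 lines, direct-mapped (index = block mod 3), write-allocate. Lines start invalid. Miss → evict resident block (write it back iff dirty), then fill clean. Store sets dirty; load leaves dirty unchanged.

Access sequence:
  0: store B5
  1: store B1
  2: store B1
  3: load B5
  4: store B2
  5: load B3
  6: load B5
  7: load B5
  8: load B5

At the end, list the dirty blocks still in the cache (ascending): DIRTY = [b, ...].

DIRTY = [1]

  0 | W B5 → L2 miss [D]
  1 | W B1 → L1 miss [D]
  2 | W B1 → L1 hit [D]
  3 | R B5 → L2 hit [D]
  4 | W B2 → L2 miss wb→B5 [D]
  5 | R B3 → L0 miss [-]
  6 | R B5 → L2 miss wb→B2 [-]
  7 | R B5 → L2 hit [-]
  8 | R B5 → L2 hit [-]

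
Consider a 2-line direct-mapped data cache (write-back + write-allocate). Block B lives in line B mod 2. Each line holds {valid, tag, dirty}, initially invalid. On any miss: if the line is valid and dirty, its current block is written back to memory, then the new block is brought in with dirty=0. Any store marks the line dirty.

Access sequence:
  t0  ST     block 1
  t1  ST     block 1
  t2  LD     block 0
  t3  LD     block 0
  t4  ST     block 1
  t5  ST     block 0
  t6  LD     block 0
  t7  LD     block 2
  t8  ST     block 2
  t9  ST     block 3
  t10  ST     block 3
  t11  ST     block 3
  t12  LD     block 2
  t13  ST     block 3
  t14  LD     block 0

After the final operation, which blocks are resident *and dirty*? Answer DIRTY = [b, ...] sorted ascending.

0: W B1 -> L1 miss  d=D]
1: W B1 -> L1 hit  d=D]
2: R B0 -> L0 miss  d=-]
3: R B0 -> L0 hit  d=-]
4: W B1 -> L1 hit  d=D]
5: W B0 -> L0 hit  d=D]
6: R B0 -> L0 hit  d=D]
7: R B2 -> L0 miss wb->B0  d=-]
8: W B2 -> L0 hit  d=D]
9: W B3 -> L1 miss wb->B1  d=D]
10: W B3 -> L1 hit  d=D]
11: W B3 -> L1 hit  d=D]
12: R B2 -> L0 hit  d=D]
13: W B3 -> L1 hit  d=D]
14: R B0 -> L0 miss wb->B2  d=-]

DIRTY = [3]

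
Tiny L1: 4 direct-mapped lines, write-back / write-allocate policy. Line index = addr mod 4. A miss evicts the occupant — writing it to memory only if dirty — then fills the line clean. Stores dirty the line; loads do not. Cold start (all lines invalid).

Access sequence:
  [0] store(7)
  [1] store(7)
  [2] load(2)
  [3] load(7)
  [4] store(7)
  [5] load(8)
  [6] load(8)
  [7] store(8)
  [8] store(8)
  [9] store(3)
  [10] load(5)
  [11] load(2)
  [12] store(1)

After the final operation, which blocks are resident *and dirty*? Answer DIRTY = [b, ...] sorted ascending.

  0 | W B7 → L3 miss [D]
  1 | W B7 → L3 hit [D]
  2 | R B2 → L2 miss [-]
  3 | R B7 → L3 hit [D]
  4 | W B7 → L3 hit [D]
  5 | R B8 → L0 miss [-]
  6 | R B8 → L0 hit [-]
  7 | W B8 → L0 hit [D]
  8 | W B8 → L0 hit [D]
  9 | W B3 → L3 miss wb→B7 [D]
  10 | R B5 → L1 miss [-]
  11 | R B2 → L2 hit [-]
  12 | W B1 → L1 miss [D]

DIRTY = [1, 3, 8]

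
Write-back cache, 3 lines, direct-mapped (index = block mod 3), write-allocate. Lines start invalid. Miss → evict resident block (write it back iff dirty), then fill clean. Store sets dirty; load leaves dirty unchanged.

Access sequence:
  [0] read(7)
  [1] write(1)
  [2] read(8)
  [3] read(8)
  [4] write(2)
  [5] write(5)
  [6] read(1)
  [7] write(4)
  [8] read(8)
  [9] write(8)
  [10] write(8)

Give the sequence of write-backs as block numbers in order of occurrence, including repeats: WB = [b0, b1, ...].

WB = [2, 1, 5]

  0 | R B7 → L1 miss [-]
  1 | W B1 → L1 miss [D]
  2 | R B8 → L2 miss [-]
  3 | R B8 → L2 hit [-]
  4 | W B2 → L2 miss [D]
  5 | W B5 → L2 miss wb→B2 [D]
  6 | R B1 → L1 hit [D]
  7 | W B4 → L1 miss wb→B1 [D]
  8 | R B8 → L2 miss wb→B5 [-]
  9 | W B8 → L2 hit [D]
  10 | W B8 → L2 hit [D]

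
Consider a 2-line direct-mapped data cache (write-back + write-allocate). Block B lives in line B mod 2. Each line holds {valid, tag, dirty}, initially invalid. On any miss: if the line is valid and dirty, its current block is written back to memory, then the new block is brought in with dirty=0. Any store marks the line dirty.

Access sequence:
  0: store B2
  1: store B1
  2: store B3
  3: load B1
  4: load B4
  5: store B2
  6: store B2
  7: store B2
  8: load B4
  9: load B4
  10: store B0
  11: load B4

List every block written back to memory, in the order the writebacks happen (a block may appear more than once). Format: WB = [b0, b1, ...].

WB = [1, 3, 2, 2, 0]

0: W B2 → L0 miss [D]
1: W B1 → L1 miss [D]
2: W B3 → L1 miss wb→B1 [D]
3: R B1 → L1 miss wb→B3 [-]
4: R B4 → L0 miss wb→B2 [-]
5: W B2 → L0 miss [D]
6: W B2 → L0 hit [D]
7: W B2 → L0 hit [D]
8: R B4 → L0 miss wb→B2 [-]
9: R B4 → L0 hit [-]
10: W B0 → L0 miss [D]
11: R B4 → L0 miss wb→B0 [-]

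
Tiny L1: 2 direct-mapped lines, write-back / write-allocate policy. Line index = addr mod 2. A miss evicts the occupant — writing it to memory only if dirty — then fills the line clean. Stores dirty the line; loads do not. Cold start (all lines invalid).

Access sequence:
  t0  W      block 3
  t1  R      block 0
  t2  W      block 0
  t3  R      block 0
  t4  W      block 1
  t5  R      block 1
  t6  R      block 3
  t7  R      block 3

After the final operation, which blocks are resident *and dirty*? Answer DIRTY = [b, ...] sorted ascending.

  0 | W B3 → L1 miss [D]
  1 | R B0 → L0 miss [-]
  2 | W B0 → L0 hit [D]
  3 | R B0 → L0 hit [D]
  4 | W B1 → L1 miss wb→B3 [D]
  5 | R B1 → L1 hit [D]
  6 | R B3 → L1 miss wb→B1 [-]
  7 | R B3 → L1 hit [-]

DIRTY = [0]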